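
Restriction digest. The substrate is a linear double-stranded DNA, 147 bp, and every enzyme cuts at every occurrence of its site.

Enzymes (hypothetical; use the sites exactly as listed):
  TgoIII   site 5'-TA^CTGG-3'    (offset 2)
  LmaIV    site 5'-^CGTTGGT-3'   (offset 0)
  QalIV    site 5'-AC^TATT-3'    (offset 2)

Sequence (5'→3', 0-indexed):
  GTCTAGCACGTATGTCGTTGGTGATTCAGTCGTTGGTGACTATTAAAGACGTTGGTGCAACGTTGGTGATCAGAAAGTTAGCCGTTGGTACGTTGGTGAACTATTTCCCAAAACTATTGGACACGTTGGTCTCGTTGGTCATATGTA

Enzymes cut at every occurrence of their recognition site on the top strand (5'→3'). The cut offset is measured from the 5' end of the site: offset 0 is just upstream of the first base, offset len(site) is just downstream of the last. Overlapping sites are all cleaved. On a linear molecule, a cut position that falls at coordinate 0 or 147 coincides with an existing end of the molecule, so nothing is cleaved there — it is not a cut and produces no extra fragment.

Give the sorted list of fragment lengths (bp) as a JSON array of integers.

Per-enzyme occurrences:
  TgoIII (TACTGG, off=2): no sites
  LmaIV (CGTTGGT, off=0): starts [15, 30, 49, 60, 82, 90, 123, 132] → cuts [15, 30, 49, 60, 82, 90, 123, 132]
  QalIV (ACTATT, off=2): starts [38, 99, 112] → cuts [40, 101, 114]

Pooled cuts: [15, 30, 40, 49, 60, 82, 90, 101, 114, 123, 132]

Fragment lengths:
  [0,15): 15 bp
  [15,30): 15 bp
  [30,40): 10 bp
  [40,49): 9 bp
  [49,60): 11 bp
  [60,82): 22 bp
  [82,90): 8 bp
  [90,101): 11 bp
  [101,114): 13 bp
  [114,123): 9 bp
  [123,132): 9 bp
  [132,147): 15 bp

[8,9,9,9,10,11,11,13,15,15,15,22]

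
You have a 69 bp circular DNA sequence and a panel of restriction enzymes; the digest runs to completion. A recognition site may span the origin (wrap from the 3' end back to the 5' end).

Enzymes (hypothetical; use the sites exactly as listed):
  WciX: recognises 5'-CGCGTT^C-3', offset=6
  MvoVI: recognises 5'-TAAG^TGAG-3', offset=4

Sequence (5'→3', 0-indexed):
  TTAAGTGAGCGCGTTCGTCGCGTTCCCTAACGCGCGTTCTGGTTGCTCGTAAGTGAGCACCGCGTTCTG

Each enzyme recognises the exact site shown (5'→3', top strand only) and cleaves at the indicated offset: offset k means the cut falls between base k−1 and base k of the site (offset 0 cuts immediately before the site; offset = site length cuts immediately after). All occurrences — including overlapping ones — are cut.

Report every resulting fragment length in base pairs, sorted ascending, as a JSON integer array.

[8,9,10,13,14,15]

Site scan:
  WciX CGCGTTC/6: at [9, 18, 32, 60] ⇒ [15, 24, 38, 66]
  MvoVI TAAGTGAG/4: at [1, 49] ⇒ [5, 53]

All cut coordinates (distinct, sorted): [5, 15, 24, 38, 53, 66]

Fragment lengths:
  5→15: 10 bp
  15→24: 9 bp
  24→38: 14 bp
  38→53: 15 bp
  53→66: 13 bp
  66→5 (wrap): 69-66+5 = 8 bp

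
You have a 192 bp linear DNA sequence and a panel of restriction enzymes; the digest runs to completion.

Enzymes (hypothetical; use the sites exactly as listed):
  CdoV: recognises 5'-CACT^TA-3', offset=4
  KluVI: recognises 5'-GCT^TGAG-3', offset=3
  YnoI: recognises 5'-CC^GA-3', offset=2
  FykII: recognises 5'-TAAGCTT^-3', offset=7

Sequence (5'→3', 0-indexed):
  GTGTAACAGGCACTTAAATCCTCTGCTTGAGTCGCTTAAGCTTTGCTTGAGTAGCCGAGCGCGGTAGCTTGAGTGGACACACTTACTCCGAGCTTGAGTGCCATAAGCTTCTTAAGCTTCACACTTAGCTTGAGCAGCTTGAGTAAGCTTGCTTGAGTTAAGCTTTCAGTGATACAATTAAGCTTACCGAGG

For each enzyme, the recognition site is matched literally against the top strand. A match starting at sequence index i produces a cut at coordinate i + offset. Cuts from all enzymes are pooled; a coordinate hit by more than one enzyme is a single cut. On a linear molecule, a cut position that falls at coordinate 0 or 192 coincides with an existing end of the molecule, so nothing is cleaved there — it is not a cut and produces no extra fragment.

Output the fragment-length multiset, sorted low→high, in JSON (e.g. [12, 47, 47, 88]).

[3,3,4,4,5,5,6,6,9,9,9,11,12,13,13,14,14,16,16,20]

Site scan:
  CdoV CACTTA/4: at [10, 79, 121] ⇒ [14, 83, 125]
  KluVI GCTTGAG/3: at [24, 44, 66, 91, 127, 136, 150] ⇒ [27, 47, 69, 94, 130, 139, 153]
  YnoI CCGA/2: at [54, 87, 186] ⇒ [56, 89, 188]
  FykII TAAGCTT/7: at [36, 103, 112, 143, 158, 178] ⇒ [43, 110, 119, 150, 165, 185]

All cut coordinates (distinct, sorted): [14, 27, 43, 47, 56, 69, 83, 89, 94, 110, 119, 125, 130, 139, 150, 153, 165, 185, 188]

Fragments:
  [0,14): 14 bp
  [14,27): 13 bp
  [27,43): 16 bp
  [43,47): 4 bp
  [47,56): 9 bp
  [56,69): 13 bp
  [69,83): 14 bp
  [83,89): 6 bp
  [89,94): 5 bp
  [94,110): 16 bp
  [110,119): 9 bp
  [119,125): 6 bp
  [125,130): 5 bp
  [130,139): 9 bp
  [139,150): 11 bp
  [150,153): 3 bp
  [153,165): 12 bp
  [165,185): 20 bp
  [185,188): 3 bp
  [188,192): 4 bp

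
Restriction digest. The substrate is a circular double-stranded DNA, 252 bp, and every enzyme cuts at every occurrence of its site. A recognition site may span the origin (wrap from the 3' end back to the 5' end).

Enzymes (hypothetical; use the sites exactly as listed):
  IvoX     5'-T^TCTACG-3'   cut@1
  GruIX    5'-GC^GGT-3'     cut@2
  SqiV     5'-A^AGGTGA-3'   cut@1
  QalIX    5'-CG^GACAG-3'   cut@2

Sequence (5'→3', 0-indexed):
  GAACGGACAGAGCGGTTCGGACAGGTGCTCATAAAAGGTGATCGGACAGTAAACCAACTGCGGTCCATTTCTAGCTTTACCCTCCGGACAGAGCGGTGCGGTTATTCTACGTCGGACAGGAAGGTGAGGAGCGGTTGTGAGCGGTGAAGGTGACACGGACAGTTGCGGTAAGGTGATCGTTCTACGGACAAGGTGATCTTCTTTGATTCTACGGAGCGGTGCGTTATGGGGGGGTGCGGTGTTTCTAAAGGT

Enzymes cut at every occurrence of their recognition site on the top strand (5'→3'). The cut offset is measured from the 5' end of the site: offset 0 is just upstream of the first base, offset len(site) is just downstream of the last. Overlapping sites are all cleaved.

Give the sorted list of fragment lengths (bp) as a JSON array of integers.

[4,5,5,6,6,7,8,8,9,9,9,9,10,10,10,10,10,11,11,16,17,17,20,25]

Scan for sites:
  IvoX (TTCTACG, off=1): starts [104, 179, 206] → cuts [105, 180, 207]
  GruIX (GCGGT, off=2): starts [11, 59, 92, 97, 130, 140, 164, 215, 235] → cuts [13, 61, 94, 99, 132, 142, 166, 217, 237]
  SqiV (AAGGTGA, off=1): starts [34, 120, 146, 169, 189, 247] → cuts [35, 121, 147, 170, 190, 248]
  QalIX (CGGACAG, off=2): starts [3, 17, 42, 84, 112, 155] → cuts [5, 19, 44, 86, 114, 157]

All cut coordinates (distinct, sorted): [5, 13, 19, 35, 44, 61, 86, 94, 99, 105, 114, 121, 132, 142, 147, 157, 166, 170, 180, 190, 207, 217, 237, 248]

Fragments:
  5→13: 8 bp
  13→19: 6 bp
  19→35: 16 bp
  35→44: 9 bp
  44→61: 17 bp
  61→86: 25 bp
  86→94: 8 bp
  94→99: 5 bp
  99→105: 6 bp
  105→114: 9 bp
  114→121: 7 bp
  121→132: 11 bp
  132→142: 10 bp
  142→147: 5 bp
  147→157: 10 bp
  157→166: 9 bp
  166→170: 4 bp
  170→180: 10 bp
  180→190: 10 bp
  190→207: 17 bp
  207→217: 10 bp
  217→237: 20 bp
  237→248: 11 bp
  248→5 (wrap): 252-248+5 = 9 bp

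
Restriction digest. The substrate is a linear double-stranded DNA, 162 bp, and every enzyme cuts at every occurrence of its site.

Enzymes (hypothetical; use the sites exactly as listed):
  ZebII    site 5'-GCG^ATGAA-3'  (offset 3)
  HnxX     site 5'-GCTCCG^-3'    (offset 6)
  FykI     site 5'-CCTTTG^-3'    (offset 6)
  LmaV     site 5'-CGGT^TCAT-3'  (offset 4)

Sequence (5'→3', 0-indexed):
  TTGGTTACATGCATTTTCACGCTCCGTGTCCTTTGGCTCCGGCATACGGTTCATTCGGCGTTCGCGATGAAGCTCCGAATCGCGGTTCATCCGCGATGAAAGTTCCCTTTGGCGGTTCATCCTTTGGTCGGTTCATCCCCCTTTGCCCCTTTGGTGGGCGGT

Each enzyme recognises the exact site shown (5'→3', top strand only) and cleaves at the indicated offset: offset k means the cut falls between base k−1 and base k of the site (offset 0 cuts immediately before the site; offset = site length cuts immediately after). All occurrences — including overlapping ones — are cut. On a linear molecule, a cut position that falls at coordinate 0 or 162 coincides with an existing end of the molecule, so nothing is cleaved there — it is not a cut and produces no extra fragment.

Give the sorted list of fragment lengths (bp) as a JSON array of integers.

Scan for sites:
  ZebII (GCGATGAA, off=3): starts [63, 92] → cuts [66, 95]
  HnxX (GCTCCG, off=6): starts [20, 35, 71] → cuts [26, 41, 77]
  FykI (CCTTTG, off=6): starts [29, 105, 120, 139, 147] → cuts [35, 111, 126, 145, 153]
  LmaV (CGGTTCAT, off=4): starts [46, 82, 112, 128] → cuts [50, 86, 116, 132]

All cut coordinates (distinct, sorted): [26, 35, 41, 50, 66, 77, 86, 95, 111, 116, 126, 132, 145, 153]

Fragment lengths:
  [0,26): 26 bp
  [26,35): 9 bp
  [35,41): 6 bp
  [41,50): 9 bp
  [50,66): 16 bp
  [66,77): 11 bp
  [77,86): 9 bp
  [86,95): 9 bp
  [95,111): 16 bp
  [111,116): 5 bp
  [116,126): 10 bp
  [126,132): 6 bp
  [132,145): 13 bp
  [145,153): 8 bp
  [153,162): 9 bp

[5,6,6,8,9,9,9,9,9,10,11,13,16,16,26]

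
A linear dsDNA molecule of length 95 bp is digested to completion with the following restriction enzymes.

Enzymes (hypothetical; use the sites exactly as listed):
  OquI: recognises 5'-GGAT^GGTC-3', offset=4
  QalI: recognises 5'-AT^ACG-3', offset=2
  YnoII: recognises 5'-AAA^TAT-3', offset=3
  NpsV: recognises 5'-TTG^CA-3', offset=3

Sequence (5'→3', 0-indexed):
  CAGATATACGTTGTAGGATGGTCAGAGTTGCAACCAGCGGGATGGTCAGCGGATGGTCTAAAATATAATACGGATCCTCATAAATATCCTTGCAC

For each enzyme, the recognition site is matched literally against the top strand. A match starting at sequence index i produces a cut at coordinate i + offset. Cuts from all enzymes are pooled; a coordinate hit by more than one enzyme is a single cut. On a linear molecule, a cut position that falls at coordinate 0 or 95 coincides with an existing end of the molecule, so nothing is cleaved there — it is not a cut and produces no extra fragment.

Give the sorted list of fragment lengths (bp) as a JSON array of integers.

Scan for sites:
  OquI GGATGGTC/4: at [15, 39, 50] ⇒ [19, 43, 54]
  QalI ATACG/2: at [5, 67] ⇒ [7, 69]
  YnoII AAATAT/3: at [60, 81] ⇒ [63, 84]
  NpsV TTGCA/3: at [27, 89] ⇒ [30, 92]

All cut coordinates (distinct, sorted): [7, 19, 30, 43, 54, 63, 69, 84, 92]

Fragments:
  [0,7): 7 bp
  [7,19): 12 bp
  [19,30): 11 bp
  [30,43): 13 bp
  [43,54): 11 bp
  [54,63): 9 bp
  [63,69): 6 bp
  [69,84): 15 bp
  [84,92): 8 bp
  [92,95): 3 bp

[3,6,7,8,9,11,11,12,13,15]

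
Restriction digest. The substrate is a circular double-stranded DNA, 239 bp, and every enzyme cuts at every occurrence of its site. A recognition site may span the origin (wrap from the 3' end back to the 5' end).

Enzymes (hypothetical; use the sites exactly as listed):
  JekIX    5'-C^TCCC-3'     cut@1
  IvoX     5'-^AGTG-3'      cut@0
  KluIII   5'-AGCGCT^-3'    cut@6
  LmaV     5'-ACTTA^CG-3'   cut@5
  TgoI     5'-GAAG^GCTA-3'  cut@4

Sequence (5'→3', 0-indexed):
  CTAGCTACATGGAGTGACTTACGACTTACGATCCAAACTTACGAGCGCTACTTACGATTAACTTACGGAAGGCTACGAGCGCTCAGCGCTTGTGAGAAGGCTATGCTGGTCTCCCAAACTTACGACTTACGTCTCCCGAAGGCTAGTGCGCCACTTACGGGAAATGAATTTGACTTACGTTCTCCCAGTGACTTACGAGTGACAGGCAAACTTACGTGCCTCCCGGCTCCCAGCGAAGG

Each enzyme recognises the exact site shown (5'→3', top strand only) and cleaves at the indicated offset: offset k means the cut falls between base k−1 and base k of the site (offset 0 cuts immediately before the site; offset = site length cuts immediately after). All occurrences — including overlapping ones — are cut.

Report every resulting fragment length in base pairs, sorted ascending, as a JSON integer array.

[2,3,4,4,5,5,6,6,7,7,7,7,8,8,9,9,9,11,11,11,12,12,13,13,13,17,20]

Per-enzyme occurrences:
  JekIX CTCCC/1: at [110, 132, 181, 219, 226] ⇒ [111, 133, 182, 220, 227]
  IvoX AGTG/0: at [12, 144, 186, 197] ⇒ [12, 144, 186, 197]
  KluIII AGCGCT/6: at [43, 77, 84] ⇒ [49, 83, 90]
  LmaV ACTTACG/5: at [16, 23, 36, 49, 60, 117, 124, 152, 172, 190, 209] ⇒ [21, 28, 41, 54, 65, 122, 129, 157, 177, 195, 214]
  TgoI GAAGGCTA/4: at [67, 95, 137, 234] ⇒ [71, 99, 141, 238]

Pooled cuts: [12, 21, 28, 41, 49, 54, 65, 71, 83, 90, 99, 111, 122, 129, 133, 141, 144, 157, 177, 182, 186, 195, 197, 214, 220, 227, 238]

Fragment lengths:
  12→21: 9 bp
  21→28: 7 bp
  28→41: 13 bp
  41→49: 8 bp
  49→54: 5 bp
  54→65: 11 bp
  65→71: 6 bp
  71→83: 12 bp
  83→90: 7 bp
  90→99: 9 bp
  99→111: 12 bp
  111→122: 11 bp
  122→129: 7 bp
  129→133: 4 bp
  133→141: 8 bp
  141→144: 3 bp
  144→157: 13 bp
  157→177: 20 bp
  177→182: 5 bp
  182→186: 4 bp
  186→195: 9 bp
  195→197: 2 bp
  197→214: 17 bp
  214→220: 6 bp
  220→227: 7 bp
  227→238: 11 bp
  238→12 (wrap): 239-238+12 = 13 bp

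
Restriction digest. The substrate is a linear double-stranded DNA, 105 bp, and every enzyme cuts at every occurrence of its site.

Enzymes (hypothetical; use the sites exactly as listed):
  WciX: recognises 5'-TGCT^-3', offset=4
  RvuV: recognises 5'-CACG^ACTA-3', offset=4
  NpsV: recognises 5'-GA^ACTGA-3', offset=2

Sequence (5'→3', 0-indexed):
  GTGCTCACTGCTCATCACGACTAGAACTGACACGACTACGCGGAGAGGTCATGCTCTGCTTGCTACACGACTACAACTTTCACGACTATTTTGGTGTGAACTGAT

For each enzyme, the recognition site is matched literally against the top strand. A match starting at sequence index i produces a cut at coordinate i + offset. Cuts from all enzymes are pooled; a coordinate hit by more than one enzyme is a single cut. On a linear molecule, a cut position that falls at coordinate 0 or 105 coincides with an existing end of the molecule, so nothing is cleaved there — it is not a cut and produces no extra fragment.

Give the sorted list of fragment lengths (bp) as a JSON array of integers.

[4,5,5,5,6,6,7,7,9,15,15,21]

Site scan:
  WciX TGCT/4: at [1, 8, 51, 56, 60] ⇒ [5, 12, 55, 60, 64]
  RvuV CACGACTA/4: at [15, 30, 65, 80] ⇒ [19, 34, 69, 84]
  NpsV GAACTGA/2: at [23, 97] ⇒ [25, 99]

Pooled cuts: [5, 12, 19, 25, 34, 55, 60, 64, 69, 84, 99]

Fragments:
  [0,5): 5 bp
  [5,12): 7 bp
  [12,19): 7 bp
  [19,25): 6 bp
  [25,34): 9 bp
  [34,55): 21 bp
  [55,60): 5 bp
  [60,64): 4 bp
  [64,69): 5 bp
  [69,84): 15 bp
  [84,99): 15 bp
  [99,105): 6 bp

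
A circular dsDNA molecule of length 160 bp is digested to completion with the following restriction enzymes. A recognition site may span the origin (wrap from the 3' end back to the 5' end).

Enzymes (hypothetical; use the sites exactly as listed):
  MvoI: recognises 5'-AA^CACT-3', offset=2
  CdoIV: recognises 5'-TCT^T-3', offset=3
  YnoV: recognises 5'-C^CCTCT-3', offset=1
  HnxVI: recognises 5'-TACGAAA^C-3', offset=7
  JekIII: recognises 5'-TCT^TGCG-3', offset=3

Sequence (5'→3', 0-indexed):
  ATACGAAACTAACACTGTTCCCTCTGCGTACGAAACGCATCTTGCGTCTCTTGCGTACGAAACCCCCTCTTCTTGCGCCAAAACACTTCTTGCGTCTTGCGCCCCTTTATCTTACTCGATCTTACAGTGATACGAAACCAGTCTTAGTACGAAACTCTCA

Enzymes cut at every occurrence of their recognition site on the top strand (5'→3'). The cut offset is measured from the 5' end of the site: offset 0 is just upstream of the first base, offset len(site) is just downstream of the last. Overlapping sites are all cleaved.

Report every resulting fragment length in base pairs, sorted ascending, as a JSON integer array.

[3,3,4,5,7,7,7,7,8,9,10,10,10,11,14,15,15,15]

Per-enzyme occurrences:
  MvoI (AACACT, off=2): starts [10, 81] → cuts [12, 83]
  CdoIV (TCTT, off=3): starts [39, 48, 67, 70, 87, 94, 109, 119, 141] → cuts [42, 51, 70, 73, 90, 97, 112, 122, 144]
  YnoV (CCCTCT, off=1): starts [19, 64] → cuts [20, 65]
  HnxVI (TACGAAAC, off=7): starts [1, 28, 55, 130, 147] → cuts [8, 35, 62, 137, 154]
  JekIII (TCTTGCG, off=3): starts [39, 48, 70, 87, 94] → cuts [42, 51, 73, 90, 97]

Pooled cuts: [8, 12, 20, 35, 42, 51, 62, 65, 70, 73, 83, 90, 97, 112, 122, 137, 144, 154]

Fragment lengths:
  8→12: 4 bp
  12→20: 8 bp
  20→35: 15 bp
  35→42: 7 bp
  42→51: 9 bp
  51→62: 11 bp
  62→65: 3 bp
  65→70: 5 bp
  70→73: 3 bp
  73→83: 10 bp
  83→90: 7 bp
  90→97: 7 bp
  97→112: 15 bp
  112→122: 10 bp
  122→137: 15 bp
  137→144: 7 bp
  144→154: 10 bp
  154→8 (wrap): 160-154+8 = 14 bp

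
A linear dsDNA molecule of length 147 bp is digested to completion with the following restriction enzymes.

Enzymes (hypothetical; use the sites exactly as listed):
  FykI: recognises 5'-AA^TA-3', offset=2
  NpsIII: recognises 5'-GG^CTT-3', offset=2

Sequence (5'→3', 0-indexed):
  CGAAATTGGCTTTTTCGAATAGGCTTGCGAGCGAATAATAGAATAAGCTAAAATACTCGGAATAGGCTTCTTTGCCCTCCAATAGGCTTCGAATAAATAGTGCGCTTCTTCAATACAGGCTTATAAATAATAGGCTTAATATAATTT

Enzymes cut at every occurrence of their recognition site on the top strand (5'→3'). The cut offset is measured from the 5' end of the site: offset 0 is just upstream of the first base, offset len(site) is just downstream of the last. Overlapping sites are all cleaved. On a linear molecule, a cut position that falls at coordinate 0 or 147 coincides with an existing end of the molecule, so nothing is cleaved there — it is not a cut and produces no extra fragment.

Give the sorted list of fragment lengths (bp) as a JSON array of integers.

Scan for sites:
  FykI (AATA, off=2): starts [17, 33, 36, 41, 51, 60, 80, 91, 95, 111, 125, 128, 137] → cuts [19, 35, 38, 43, 53, 62, 82, 93, 97, 113, 127, 130, 139]
  NpsIII (GGCTT, off=2): starts [7, 21, 64, 84, 117, 132] → cuts [9, 23, 66, 86, 119, 134]

Pooled cuts: [9, 19, 23, 35, 38, 43, 53, 62, 66, 82, 86, 93, 97, 113, 119, 127, 130, 134, 139]

Fragments:
  [0,9): 9 bp
  [9,19): 10 bp
  [19,23): 4 bp
  [23,35): 12 bp
  [35,38): 3 bp
  [38,43): 5 bp
  [43,53): 10 bp
  [53,62): 9 bp
  [62,66): 4 bp
  [66,82): 16 bp
  [82,86): 4 bp
  [86,93): 7 bp
  [93,97): 4 bp
  [97,113): 16 bp
  [113,119): 6 bp
  [119,127): 8 bp
  [127,130): 3 bp
  [130,134): 4 bp
  [134,139): 5 bp
  [139,147): 8 bp

[3,3,4,4,4,4,4,5,5,6,7,8,8,9,9,10,10,12,16,16]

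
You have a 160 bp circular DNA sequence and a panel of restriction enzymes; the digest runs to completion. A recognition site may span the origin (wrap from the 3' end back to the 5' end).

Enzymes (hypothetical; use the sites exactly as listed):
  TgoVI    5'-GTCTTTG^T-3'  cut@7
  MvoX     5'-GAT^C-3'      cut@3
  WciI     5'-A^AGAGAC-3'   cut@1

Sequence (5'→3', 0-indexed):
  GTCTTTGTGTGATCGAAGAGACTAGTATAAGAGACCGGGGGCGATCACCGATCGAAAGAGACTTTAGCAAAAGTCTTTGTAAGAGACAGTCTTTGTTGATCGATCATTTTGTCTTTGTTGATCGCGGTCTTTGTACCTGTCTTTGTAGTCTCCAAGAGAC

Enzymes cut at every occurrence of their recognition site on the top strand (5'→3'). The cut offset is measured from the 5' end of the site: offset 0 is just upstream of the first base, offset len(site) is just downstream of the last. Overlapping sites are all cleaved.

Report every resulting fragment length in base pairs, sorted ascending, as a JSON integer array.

[2,3,4,4,5,5,6,7,9,11,12,13,13,13,14,16,23]

Site scan:
  TgoVI (GTCTTTGT, off=7): starts [0, 72, 88, 110, 126, 138] → cuts [7, 79, 95, 117, 133, 145]
  MvoX (GATC, off=3): starts [10, 42, 49, 97, 101, 119] → cuts [13, 45, 52, 100, 104, 122]
  WciI (AAGAGAC, off=1): starts [15, 28, 55, 80, 153] → cuts [16, 29, 56, 81, 154]

All cut coordinates (distinct, sorted): [7, 13, 16, 29, 45, 52, 56, 79, 81, 95, 100, 104, 117, 122, 133, 145, 154]

Fragments:
  7→13: 6 bp
  13→16: 3 bp
  16→29: 13 bp
  29→45: 16 bp
  45→52: 7 bp
  52→56: 4 bp
  56→79: 23 bp
  79→81: 2 bp
  81→95: 14 bp
  95→100: 5 bp
  100→104: 4 bp
  104→117: 13 bp
  117→122: 5 bp
  122→133: 11 bp
  133→145: 12 bp
  145→154: 9 bp
  154→7 (wrap): 160-154+7 = 13 bp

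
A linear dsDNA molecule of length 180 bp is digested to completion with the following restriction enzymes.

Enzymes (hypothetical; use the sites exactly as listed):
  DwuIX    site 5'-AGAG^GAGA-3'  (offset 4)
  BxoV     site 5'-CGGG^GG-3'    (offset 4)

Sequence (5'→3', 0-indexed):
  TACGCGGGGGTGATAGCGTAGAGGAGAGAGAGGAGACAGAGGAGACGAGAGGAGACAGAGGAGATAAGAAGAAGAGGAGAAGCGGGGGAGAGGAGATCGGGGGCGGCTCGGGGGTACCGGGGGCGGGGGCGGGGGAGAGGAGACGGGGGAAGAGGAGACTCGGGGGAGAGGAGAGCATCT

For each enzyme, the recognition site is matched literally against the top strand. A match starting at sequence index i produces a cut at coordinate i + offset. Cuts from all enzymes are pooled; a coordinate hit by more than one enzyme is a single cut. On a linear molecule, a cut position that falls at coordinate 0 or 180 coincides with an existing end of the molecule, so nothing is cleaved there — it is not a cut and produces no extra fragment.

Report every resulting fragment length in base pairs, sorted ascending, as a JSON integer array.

Per-enzyme occurrences:
  DwuIX (AGAGGAGA, off=4): starts [19, 28, 37, 47, 56, 72, 88, 135, 150, 166] → cuts [23, 32, 41, 51, 60, 76, 92, 139, 154, 170]
  BxoV (CGGGGG, off=4): starts [4, 82, 97, 108, 117, 123, 129, 143, 160] → cuts [8, 86, 101, 112, 121, 127, 133, 147, 164]

Pooled cuts: [8, 23, 32, 41, 51, 60, 76, 86, 92, 101, 112, 121, 127, 133, 139, 147, 154, 164, 170]

Fragments:
  [0,8): 8 bp
  [8,23): 15 bp
  [23,32): 9 bp
  [32,41): 9 bp
  [41,51): 10 bp
  [51,60): 9 bp
  [60,76): 16 bp
  [76,86): 10 bp
  [86,92): 6 bp
  [92,101): 9 bp
  [101,112): 11 bp
  [112,121): 9 bp
  [121,127): 6 bp
  [127,133): 6 bp
  [133,139): 6 bp
  [139,147): 8 bp
  [147,154): 7 bp
  [154,164): 10 bp
  [164,170): 6 bp
  [170,180): 10 bp

[6,6,6,6,6,7,8,8,9,9,9,9,9,10,10,10,10,11,15,16]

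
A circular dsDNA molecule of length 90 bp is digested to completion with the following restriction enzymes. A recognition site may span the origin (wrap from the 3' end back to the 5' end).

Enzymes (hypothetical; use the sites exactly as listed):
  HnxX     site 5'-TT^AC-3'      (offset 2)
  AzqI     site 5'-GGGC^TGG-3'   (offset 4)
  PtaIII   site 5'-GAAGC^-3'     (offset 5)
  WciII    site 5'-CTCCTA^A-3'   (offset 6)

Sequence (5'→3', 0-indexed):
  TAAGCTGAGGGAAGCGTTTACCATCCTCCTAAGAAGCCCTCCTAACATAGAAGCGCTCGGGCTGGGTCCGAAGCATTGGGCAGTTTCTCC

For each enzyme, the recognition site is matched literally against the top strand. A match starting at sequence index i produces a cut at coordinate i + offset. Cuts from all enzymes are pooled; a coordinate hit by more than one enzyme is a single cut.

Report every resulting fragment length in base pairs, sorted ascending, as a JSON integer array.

[4,6,7,8,10,12,12,13,18]

Scan for sites:
  HnxX TTAC/2: at [17] ⇒ [19]
  AzqI GGGCTGG/4: at [58] ⇒ [62]
  PtaIII GAAGC/5: at [10, 32, 49, 69] ⇒ [15, 37, 54, 74]
  WciII CTCCTAA/6: at [25, 38, 86] ⇒ [2, 31, 44]

Pooled cuts: [2, 15, 19, 31, 37, 44, 54, 62, 74]

Fragment lengths:
  2→15: 13 bp
  15→19: 4 bp
  19→31: 12 bp
  31→37: 6 bp
  37→44: 7 bp
  44→54: 10 bp
  54→62: 8 bp
  62→74: 12 bp
  74→2 (wrap): 90-74+2 = 18 bp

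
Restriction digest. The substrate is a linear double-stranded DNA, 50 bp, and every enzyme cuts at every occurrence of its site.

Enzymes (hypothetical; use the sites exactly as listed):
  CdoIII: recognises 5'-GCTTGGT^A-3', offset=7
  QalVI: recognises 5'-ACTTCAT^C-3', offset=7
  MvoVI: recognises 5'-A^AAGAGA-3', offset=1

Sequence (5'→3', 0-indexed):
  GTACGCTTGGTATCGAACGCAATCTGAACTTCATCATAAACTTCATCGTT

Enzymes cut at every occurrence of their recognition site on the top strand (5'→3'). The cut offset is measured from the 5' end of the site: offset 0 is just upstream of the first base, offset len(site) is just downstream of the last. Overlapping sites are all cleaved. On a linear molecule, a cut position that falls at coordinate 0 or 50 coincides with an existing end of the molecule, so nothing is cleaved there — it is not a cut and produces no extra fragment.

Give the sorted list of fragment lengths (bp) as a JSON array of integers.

Site scan:
  CdoIII GCTTGGTA/7: at [4] ⇒ [11]
  QalVI ACTTCATC/7: at [27, 39] ⇒ [34, 46]
  MvoVI (AAAGAGA, off=1): no sites

All cut coordinates (distinct, sorted): [11, 34, 46]

Fragments:
  [0,11): 11 bp
  [11,34): 23 bp
  [34,46): 12 bp
  [46,50): 4 bp

[4,11,12,23]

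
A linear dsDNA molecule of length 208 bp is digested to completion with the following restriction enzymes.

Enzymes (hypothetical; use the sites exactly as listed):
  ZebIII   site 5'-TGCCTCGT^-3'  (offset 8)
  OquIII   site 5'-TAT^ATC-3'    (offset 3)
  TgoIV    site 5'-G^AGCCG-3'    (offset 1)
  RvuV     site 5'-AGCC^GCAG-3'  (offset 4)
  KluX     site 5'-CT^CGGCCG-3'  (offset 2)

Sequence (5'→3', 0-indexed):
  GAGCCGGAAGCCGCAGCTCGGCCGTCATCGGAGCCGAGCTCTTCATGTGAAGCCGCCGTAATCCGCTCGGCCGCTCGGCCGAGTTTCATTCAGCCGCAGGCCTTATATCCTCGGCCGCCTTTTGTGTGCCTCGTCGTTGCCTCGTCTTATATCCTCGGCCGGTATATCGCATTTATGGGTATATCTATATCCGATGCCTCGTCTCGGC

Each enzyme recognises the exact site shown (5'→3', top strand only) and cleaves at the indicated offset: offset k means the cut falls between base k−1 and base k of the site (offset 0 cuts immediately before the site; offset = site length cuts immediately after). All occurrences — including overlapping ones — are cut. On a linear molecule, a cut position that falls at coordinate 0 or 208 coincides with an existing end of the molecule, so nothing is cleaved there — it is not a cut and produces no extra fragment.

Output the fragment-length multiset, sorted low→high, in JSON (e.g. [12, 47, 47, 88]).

[1,5,5,5,6,6,6,8,10,11,11,11,13,14,17,20,23,36]

Per-enzyme occurrences:
  ZebIII (TGCCTCGT, off=8): starts [126, 137, 194] → cuts [134, 145, 202]
  OquIII (TATATC, off=3): starts [103, 147, 162, 179, 185] → cuts [106, 150, 165, 182, 188]
  TgoIV (GAGCCG, off=1): starts [0, 30] → cuts [1, 31]
  RvuV (AGCCGCAG, off=4): starts [8, 91] → cuts [12, 95]
  KluX (CTCGGCCG, off=2): starts [16, 65, 73, 109, 153] → cuts [18, 67, 75, 111, 155]

Pooled cuts: [1, 12, 18, 31, 67, 75, 95, 106, 111, 134, 145, 150, 155, 165, 182, 188, 202]

Fragment lengths:
  [0,1): 1 bp
  [1,12): 11 bp
  [12,18): 6 bp
  [18,31): 13 bp
  [31,67): 36 bp
  [67,75): 8 bp
  [75,95): 20 bp
  [95,106): 11 bp
  [106,111): 5 bp
  [111,134): 23 bp
  [134,145): 11 bp
  [145,150): 5 bp
  [150,155): 5 bp
  [155,165): 10 bp
  [165,182): 17 bp
  [182,188): 6 bp
  [188,202): 14 bp
  [202,208): 6 bp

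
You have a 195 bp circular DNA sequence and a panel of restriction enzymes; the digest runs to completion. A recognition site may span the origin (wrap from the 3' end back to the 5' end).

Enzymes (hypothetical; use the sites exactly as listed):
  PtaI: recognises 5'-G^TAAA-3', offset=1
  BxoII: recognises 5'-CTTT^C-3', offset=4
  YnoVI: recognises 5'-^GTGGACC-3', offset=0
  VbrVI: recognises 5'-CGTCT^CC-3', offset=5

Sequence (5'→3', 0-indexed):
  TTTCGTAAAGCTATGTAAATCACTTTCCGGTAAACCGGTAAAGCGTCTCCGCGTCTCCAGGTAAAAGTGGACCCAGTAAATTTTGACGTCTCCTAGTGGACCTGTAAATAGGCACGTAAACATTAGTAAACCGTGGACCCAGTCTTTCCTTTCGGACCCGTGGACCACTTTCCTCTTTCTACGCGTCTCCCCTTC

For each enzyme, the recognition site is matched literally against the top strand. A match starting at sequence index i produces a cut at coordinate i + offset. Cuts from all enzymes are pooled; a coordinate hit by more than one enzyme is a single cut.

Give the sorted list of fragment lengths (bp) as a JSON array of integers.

[2,4,4,5,5,5,6,7,7,8,8,9,10,10,10,10,10,10,11,12,12,15,15]

Per-enzyme occurrences:
  PtaI GTAAA/1: at [4, 14, 29, 37, 60, 75, 103, 115, 125] ⇒ [5, 15, 30, 38, 61, 76, 104, 116, 126]
  BxoII CTTTC/4: at [22, 143, 148, 167, 174, 194] ⇒ [3, 26, 147, 152, 171, 178]
  YnoVI GTGGACC/0: at [66, 95, 132, 159] ⇒ [66, 95, 132, 159]
  VbrVI CGTCTCC/5: at [43, 51, 86, 183] ⇒ [48, 56, 91, 188]

Pooled cuts: [3, 5, 15, 26, 30, 38, 48, 56, 61, 66, 76, 91, 95, 104, 116, 126, 132, 147, 152, 159, 171, 178, 188]

Fragment lengths:
  3→5: 2 bp
  5→15: 10 bp
  15→26: 11 bp
  26→30: 4 bp
  30→38: 8 bp
  38→48: 10 bp
  48→56: 8 bp
  56→61: 5 bp
  61→66: 5 bp
  66→76: 10 bp
  76→91: 15 bp
  91→95: 4 bp
  95→104: 9 bp
  104→116: 12 bp
  116→126: 10 bp
  126→132: 6 bp
  132→147: 15 bp
  147→152: 5 bp
  152→159: 7 bp
  159→171: 12 bp
  171→178: 7 bp
  178→188: 10 bp
  188→3 (wrap): 195-188+3 = 10 bp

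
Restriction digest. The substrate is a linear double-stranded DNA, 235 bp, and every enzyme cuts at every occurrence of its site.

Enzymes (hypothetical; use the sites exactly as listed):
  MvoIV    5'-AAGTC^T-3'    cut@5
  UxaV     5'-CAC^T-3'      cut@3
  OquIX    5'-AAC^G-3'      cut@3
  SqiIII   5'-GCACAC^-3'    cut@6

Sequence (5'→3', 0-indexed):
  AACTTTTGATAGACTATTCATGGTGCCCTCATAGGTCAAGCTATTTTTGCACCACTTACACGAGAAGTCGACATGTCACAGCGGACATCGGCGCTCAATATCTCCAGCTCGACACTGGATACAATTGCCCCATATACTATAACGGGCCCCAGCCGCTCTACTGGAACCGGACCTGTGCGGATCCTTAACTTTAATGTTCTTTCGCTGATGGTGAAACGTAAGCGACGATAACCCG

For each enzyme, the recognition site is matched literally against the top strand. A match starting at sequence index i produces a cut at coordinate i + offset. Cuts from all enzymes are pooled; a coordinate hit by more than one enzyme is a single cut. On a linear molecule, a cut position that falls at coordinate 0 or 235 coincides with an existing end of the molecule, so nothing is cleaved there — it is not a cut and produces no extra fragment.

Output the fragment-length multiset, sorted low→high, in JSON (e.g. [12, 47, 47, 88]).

[18,28,55,60,74]

Per-enzyme occurrences:
  MvoIV (AAGTCT, off=5): no sites
  UxaV (CACT, off=3): starts [52, 112] → cuts [55, 115]
  OquIX (AACG, off=3): starts [140, 214] → cuts [143, 217]
  SqiIII (GCACAC, off=6): no sites

All cut coordinates (distinct, sorted): [55, 115, 143, 217]

Fragments:
  [0,55): 55 bp
  [55,115): 60 bp
  [115,143): 28 bp
  [143,217): 74 bp
  [217,235): 18 bp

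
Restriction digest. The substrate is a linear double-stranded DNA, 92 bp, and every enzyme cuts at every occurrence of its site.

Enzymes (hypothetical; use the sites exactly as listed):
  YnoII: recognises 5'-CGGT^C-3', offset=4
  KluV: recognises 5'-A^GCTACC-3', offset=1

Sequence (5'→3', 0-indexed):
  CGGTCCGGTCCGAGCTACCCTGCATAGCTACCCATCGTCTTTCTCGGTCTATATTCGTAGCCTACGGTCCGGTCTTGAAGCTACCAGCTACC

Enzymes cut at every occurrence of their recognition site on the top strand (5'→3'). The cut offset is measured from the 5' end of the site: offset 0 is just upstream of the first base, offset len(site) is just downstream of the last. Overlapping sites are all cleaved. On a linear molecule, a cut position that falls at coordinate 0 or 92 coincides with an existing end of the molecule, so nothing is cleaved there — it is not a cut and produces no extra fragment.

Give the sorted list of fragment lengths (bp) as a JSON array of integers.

[4,4,5,5,6,6,7,13,20,22]

Per-enzyme occurrences:
  YnoII CGGTC/4: at [0, 5, 44, 64, 69] ⇒ [4, 9, 48, 68, 73]
  KluV AGCTACC/1: at [12, 25, 78, 85] ⇒ [13, 26, 79, 86]

Pooled cuts: [4, 9, 13, 26, 48, 68, 73, 79, 86]

Fragments:
  [0,4): 4 bp
  [4,9): 5 bp
  [9,13): 4 bp
  [13,26): 13 bp
  [26,48): 22 bp
  [48,68): 20 bp
  [68,73): 5 bp
  [73,79): 6 bp
  [79,86): 7 bp
  [86,92): 6 bp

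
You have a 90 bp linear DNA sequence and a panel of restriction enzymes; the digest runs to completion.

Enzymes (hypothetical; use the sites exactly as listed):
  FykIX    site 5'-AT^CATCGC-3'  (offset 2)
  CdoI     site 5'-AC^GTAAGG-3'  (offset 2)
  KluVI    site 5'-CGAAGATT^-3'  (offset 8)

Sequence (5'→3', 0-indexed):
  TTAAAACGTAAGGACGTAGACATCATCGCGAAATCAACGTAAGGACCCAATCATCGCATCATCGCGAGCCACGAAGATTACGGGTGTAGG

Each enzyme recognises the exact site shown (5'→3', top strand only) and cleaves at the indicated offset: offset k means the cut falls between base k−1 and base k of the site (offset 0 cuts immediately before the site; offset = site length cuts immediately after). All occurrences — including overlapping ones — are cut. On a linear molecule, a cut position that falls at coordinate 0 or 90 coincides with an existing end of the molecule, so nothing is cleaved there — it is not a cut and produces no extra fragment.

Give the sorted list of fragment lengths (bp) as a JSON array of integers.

[7,8,11,13,15,16,20]

Scan for sites:
  FykIX (ATCATCGC, off=2): starts [21, 49, 57] → cuts [23, 51, 59]
  CdoI (ACGTAAGG, off=2): starts [5, 36] → cuts [7, 38]
  KluVI (CGAAGATT, off=8): starts [71] → cuts [79]

Pooled cuts: [7, 23, 38, 51, 59, 79]

Fragments:
  [0,7): 7 bp
  [7,23): 16 bp
  [23,38): 15 bp
  [38,51): 13 bp
  [51,59): 8 bp
  [59,79): 20 bp
  [79,90): 11 bp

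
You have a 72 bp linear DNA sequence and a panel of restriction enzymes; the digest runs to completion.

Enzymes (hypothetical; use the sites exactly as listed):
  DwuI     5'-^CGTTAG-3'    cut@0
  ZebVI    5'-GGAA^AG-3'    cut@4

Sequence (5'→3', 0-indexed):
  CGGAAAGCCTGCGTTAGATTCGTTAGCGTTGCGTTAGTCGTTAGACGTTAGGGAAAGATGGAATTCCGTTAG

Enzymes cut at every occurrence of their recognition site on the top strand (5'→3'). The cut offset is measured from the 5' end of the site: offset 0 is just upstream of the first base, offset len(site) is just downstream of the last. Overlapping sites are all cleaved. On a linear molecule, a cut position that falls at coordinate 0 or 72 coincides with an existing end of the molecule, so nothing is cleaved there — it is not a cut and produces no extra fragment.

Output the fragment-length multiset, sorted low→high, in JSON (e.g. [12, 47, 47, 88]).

Per-enzyme occurrences:
  DwuI CGTTAG/0: at [11, 20, 31, 38, 45, 66] ⇒ [11, 20, 31, 38, 45, 66]
  ZebVI GGAAAG/4: at [1, 51] ⇒ [5, 55]

All cut coordinates (distinct, sorted): [5, 11, 20, 31, 38, 45, 55, 66]

Fragment lengths:
  [0,5): 5 bp
  [5,11): 6 bp
  [11,20): 9 bp
  [20,31): 11 bp
  [31,38): 7 bp
  [38,45): 7 bp
  [45,55): 10 bp
  [55,66): 11 bp
  [66,72): 6 bp

[5,6,6,7,7,9,10,11,11]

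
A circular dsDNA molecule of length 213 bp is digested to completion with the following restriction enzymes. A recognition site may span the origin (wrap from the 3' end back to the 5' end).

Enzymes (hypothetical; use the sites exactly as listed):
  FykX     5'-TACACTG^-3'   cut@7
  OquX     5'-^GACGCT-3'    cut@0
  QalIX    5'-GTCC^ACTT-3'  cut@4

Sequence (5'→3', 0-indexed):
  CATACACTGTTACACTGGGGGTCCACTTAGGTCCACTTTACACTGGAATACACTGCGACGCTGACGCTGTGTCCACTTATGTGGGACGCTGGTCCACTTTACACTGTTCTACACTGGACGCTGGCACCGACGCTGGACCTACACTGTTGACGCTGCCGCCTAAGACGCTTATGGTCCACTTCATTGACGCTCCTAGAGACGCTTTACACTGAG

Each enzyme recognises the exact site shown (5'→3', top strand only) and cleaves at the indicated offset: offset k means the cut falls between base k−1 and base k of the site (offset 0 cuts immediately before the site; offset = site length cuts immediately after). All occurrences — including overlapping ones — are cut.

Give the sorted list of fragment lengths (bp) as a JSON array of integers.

[1,2,6,7,8,8,10,10,10,10,11,11,11,11,12,12,12,14,14,15,18]

Site scan:
  FykX TACACTG/7: at [2, 10, 38, 48, 99, 109, 139, 204] ⇒ [9, 17, 45, 55, 106, 116, 146, 211]
  OquX GACGCT/0: at [56, 62, 84, 116, 128, 148, 163, 185, 197] ⇒ [56, 62, 84, 116, 128, 148, 163, 185, 197]
  QalIX GTCCACTT/4: at [20, 30, 70, 91, 173] ⇒ [24, 34, 74, 95, 177]

All cut coordinates (distinct, sorted): [9, 17, 24, 34, 45, 55, 56, 62, 74, 84, 95, 106, 116, 128, 146, 148, 163, 177, 185, 197, 211]

Fragments:
  9→17: 8 bp
  17→24: 7 bp
  24→34: 10 bp
  34→45: 11 bp
  45→55: 10 bp
  55→56: 1 bp
  56→62: 6 bp
  62→74: 12 bp
  74→84: 10 bp
  84→95: 11 bp
  95→106: 11 bp
  106→116: 10 bp
  116→128: 12 bp
  128→146: 18 bp
  146→148: 2 bp
  148→163: 15 bp
  163→177: 14 bp
  177→185: 8 bp
  185→197: 12 bp
  197→211: 14 bp
  211→9 (wrap): 213-211+9 = 11 bp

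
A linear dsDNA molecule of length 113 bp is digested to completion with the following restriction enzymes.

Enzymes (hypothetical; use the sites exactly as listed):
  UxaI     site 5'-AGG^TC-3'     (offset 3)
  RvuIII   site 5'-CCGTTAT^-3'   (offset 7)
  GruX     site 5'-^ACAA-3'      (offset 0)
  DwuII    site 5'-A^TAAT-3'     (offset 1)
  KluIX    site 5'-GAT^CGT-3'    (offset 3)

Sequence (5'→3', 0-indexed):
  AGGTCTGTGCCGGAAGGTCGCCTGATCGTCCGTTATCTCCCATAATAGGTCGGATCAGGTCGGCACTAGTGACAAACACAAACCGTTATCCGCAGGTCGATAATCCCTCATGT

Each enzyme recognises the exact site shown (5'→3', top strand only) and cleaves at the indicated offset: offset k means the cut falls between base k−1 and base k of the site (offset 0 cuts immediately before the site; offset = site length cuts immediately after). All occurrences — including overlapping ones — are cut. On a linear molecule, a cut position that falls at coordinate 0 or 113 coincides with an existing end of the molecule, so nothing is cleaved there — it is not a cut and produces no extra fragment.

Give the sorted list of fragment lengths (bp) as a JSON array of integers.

[3,4,6,6,7,7,9,10,10,12,12,13,14]

Site scan:
  UxaI AGGTC/3: at [0, 14, 46, 56, 93] ⇒ [3, 17, 49, 59, 96]
  RvuIII CCGTTAT/7: at [29, 82] ⇒ [36, 89]
  GruX ACAA/0: at [71, 77] ⇒ [71, 77]
  DwuII ATAAT/1: at [41, 99] ⇒ [42, 100]
  KluIX GATCGT/3: at [23] ⇒ [26]

All cut coordinates (distinct, sorted): [3, 17, 26, 36, 42, 49, 59, 71, 77, 89, 96, 100]

Fragment lengths:
  [0,3): 3 bp
  [3,17): 14 bp
  [17,26): 9 bp
  [26,36): 10 bp
  [36,42): 6 bp
  [42,49): 7 bp
  [49,59): 10 bp
  [59,71): 12 bp
  [71,77): 6 bp
  [77,89): 12 bp
  [89,96): 7 bp
  [96,100): 4 bp
  [100,113): 13 bp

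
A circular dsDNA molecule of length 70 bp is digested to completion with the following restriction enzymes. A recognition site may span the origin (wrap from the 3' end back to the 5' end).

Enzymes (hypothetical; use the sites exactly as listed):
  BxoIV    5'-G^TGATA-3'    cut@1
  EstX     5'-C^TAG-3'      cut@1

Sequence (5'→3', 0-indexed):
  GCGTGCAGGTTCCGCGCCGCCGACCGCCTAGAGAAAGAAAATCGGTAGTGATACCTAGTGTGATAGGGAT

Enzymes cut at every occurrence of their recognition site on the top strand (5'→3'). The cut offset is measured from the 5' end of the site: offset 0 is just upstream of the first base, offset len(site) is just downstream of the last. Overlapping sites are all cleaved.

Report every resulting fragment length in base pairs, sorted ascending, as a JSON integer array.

Scan for sites:
  BxoIV (GTGATA, off=1): starts [47, 59] → cuts [48, 60]
  EstX (CTAG, off=1): starts [27, 54] → cuts [28, 55]

All cut coordinates (distinct, sorted): [28, 48, 55, 60]

Fragments:
  28→48: 20 bp
  48→55: 7 bp
  55→60: 5 bp
  60→28 (wrap): 70-60+28 = 38 bp

[5,7,20,38]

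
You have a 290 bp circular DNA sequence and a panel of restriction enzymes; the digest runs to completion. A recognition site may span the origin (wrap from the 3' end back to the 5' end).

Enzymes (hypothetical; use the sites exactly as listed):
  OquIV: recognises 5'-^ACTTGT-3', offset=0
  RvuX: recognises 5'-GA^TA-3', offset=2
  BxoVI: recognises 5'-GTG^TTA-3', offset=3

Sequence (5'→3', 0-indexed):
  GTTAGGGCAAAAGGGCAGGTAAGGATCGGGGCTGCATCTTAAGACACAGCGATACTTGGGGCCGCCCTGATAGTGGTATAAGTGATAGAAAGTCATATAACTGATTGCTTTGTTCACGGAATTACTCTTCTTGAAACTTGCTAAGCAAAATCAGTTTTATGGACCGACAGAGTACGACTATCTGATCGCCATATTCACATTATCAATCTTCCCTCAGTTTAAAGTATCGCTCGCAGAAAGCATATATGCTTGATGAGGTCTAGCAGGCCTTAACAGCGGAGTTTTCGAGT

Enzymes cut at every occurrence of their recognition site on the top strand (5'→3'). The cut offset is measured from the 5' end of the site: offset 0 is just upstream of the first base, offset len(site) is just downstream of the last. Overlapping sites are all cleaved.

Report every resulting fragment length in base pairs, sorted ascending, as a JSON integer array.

[15,18,51,206]

Per-enzyme occurrences:
  OquIV (ACTTGT, off=0): no sites
  RvuX GATA/2: at [50, 68, 83] ⇒ [52, 70, 85]
  BxoVI GTGTTA/3: at [288] ⇒ [1]

Pooled cuts: [1, 52, 70, 85]

Fragment lengths:
  1→52: 51 bp
  52→70: 18 bp
  70→85: 15 bp
  85→1 (wrap): 290-85+1 = 206 bp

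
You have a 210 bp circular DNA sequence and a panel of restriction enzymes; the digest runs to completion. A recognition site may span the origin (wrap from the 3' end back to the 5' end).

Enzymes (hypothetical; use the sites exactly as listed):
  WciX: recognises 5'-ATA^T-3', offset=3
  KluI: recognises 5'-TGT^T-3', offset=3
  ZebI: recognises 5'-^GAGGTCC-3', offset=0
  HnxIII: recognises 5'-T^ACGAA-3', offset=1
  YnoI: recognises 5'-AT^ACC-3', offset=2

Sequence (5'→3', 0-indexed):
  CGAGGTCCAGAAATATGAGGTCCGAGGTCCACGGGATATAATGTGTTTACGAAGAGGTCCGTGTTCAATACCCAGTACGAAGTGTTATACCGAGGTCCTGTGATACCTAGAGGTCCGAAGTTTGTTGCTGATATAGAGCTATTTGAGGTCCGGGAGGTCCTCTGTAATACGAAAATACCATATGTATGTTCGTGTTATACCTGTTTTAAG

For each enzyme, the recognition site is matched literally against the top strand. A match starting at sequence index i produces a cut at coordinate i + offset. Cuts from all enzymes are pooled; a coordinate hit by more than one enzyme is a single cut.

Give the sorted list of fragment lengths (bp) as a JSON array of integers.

[1,2,3,3,3,5,5,5,6,6,6,7,7,7,7,8,8,8,9,9,11,11,13,14,15,15,16]

Scan for sites:
  WciX ATAT/3: at [12, 35, 130, 179] ⇒ [15, 38, 133, 182]
  KluI TGTT/3: at [43, 61, 82, 122, 186, 192, 201] ⇒ [46, 64, 85, 125, 189, 195, 204]
  ZebI GAGGTCC/0: at [1, 16, 23, 53, 91, 109, 144, 153] ⇒ [1, 16, 23, 53, 91, 109, 144, 153]
  HnxIII TACGAA/1: at [47, 75, 167] ⇒ [48, 76, 168]
  YnoI ATACC/2: at [67, 86, 102, 174, 196] ⇒ [69, 88, 104, 176, 198]

All cut coordinates (distinct, sorted): [1, 15, 16, 23, 38, 46, 48, 53, 64, 69, 76, 85, 88, 91, 104, 109, 125, 133, 144, 153, 168, 176, 182, 189, 195, 198, 204]

Fragments:
  1→15: 14 bp
  15→16: 1 bp
  16→23: 7 bp
  23→38: 15 bp
  38→46: 8 bp
  46→48: 2 bp
  48→53: 5 bp
  53→64: 11 bp
  64→69: 5 bp
  69→76: 7 bp
  76→85: 9 bp
  85→88: 3 bp
  88→91: 3 bp
  91→104: 13 bp
  104→109: 5 bp
  109→125: 16 bp
  125→133: 8 bp
  133→144: 11 bp
  144→153: 9 bp
  153→168: 15 bp
  168→176: 8 bp
  176→182: 6 bp
  182→189: 7 bp
  189→195: 6 bp
  195→198: 3 bp
  198→204: 6 bp
  204→1 (wrap): 210-204+1 = 7 bp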